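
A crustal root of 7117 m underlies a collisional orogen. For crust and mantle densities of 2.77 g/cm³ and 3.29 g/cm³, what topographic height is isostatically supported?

By Archimedes' principle applied to the lithosphere: ρ_c h = (ρ_m − ρ_c) r.
h = r (ρ_m − ρ_c) / ρ_c = 7117 m × (3.29 − 2.77) / 2.77 = 1340 m.

1340 m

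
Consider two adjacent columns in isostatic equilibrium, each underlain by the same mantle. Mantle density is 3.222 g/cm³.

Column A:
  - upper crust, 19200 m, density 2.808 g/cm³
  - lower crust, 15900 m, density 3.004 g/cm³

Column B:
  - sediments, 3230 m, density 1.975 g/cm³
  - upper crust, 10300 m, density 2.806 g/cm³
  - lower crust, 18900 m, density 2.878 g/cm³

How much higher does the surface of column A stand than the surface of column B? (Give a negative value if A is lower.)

For any compensation level in the mantle, the mantle terms cancel and isostasy reduces to e = (Σt_A − Σt_B) − (Σ(ρt)_A − Σ(ρt)_B) / ρ_m.
Σt_A = 35100 m; Σt_B = 32430 m; Σ(ρt)_A = 101677.2; Σ(ρt)_B = 89675.25 (in m·g/cm³).
e = (35100 − 32430) − (101677.2 − 89675.25) / 3.222 = −1060 m.

−1060 m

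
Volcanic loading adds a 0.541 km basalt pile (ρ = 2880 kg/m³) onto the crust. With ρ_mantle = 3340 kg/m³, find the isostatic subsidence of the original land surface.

0.466 km

Subaerial loading: s = t ρ_load / ρ_m.
s = 0.541 km × 2880/3340 = 0.466 km.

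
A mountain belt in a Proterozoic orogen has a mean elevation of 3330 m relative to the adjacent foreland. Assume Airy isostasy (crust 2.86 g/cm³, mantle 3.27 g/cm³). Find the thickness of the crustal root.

23200 m

In Airy isostatic equilibrium: the weight of the topography is balanced by the buoyancy of the root, ρ_c h = (ρ_m − ρ_c) r.
r = h · ρ_c / (ρ_m − ρ_c) = 3330 m × 2.86 / (3.27 − 2.86) = 23200 m.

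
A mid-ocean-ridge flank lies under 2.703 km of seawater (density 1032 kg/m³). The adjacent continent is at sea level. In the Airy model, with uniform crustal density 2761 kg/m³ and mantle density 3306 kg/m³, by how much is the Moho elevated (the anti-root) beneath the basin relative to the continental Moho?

By Archimedes' principle applied to the lithosphere: replacing crust with seawater at the top is compensated by replacing crust with mantle at the base: d (ρ_c − ρ_w) = a (ρ_m − ρ_c).
a = d (ρ_c − ρ_w)/(ρ_m − ρ_c) = 2.703 km × 1729/545 = 8.58 km.

8.58 km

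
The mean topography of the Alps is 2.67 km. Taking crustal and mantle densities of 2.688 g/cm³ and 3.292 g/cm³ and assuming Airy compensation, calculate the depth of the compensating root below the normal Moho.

Balancing pressure at the compensation depth: the weight of the topography is balanced by the buoyancy of the root, ρ_c h = (ρ_m − ρ_c) r.
r = h · ρ_c / (ρ_m − ρ_c) = 2.67 km × 2.688 / (3.292 − 2.688) = 11.9 km.

11.9 km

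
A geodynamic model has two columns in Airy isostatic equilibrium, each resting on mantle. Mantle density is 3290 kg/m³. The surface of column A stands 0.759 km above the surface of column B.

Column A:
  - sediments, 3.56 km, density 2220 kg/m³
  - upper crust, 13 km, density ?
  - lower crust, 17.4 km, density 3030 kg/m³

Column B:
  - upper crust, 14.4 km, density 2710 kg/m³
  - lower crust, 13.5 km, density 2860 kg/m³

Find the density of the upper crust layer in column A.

2650 kg/m³

Take the compensation level at the base of the deeper column (depth z_c below the surface of column A) and equate Σ ρ_i t_i down to z_c; mantle fills any gap and the z_c terms cancel.
Column A: 3.56×2220 + 13×ρ + 17.4×3030 + (z_c − 33.96)×3290
Column B: 0.759×0 + 14.4×2710 + 13.5×2860 + (z_c − 0.759 − 27.9)×3290
The z_c×3290 term appears on both sides and cancels. Collect the known terms of each column as K = Σ(ρt)_known − 3290 × (depth of known layers): K_A = 60625.2 − 3290×33.96 = −51103.2; K_B = 77634 − 3290×(0.759 + 27.9) = −16654.11.
Balance: K_A + 13×ρ = K_B, so ρ = (K_B − K_A)/13 = 34449.1/13 = 2650 kg/m³.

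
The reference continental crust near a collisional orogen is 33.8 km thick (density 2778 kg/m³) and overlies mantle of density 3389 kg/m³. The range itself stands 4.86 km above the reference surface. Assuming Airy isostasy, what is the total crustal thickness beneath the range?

Root depth r = h ρ_c / (ρ_m − ρ_c) = 4.86 km × 2778 / 611 = 22.1 km.
Total thickness = T + h + r = 33.8 km + 4.86 km + 22.1 km = 60.8 km.

60.8 km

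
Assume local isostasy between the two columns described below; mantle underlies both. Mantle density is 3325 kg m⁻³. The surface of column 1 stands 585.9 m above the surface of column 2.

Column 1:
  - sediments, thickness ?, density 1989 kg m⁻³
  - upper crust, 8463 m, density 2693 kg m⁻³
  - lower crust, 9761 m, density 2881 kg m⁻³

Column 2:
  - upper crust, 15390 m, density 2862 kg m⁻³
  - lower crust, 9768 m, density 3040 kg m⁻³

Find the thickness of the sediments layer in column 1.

Take the compensation level at the base of the deeper column (depth z_c below the surface of column 1) and equate Σ ρ_i t_i down to z_c; mantle fills any gap and the z_c terms cancel.
Column 1: x×1989 + 8463×2693 + 9761×2881 + (z_c − 18224 − x)×3325
Column 2: 585.9×0 + 15390×2862 + 9768×3040 + (z_c − 585.9 − 25158)×3325
The z_c×3325 term appears on both sides and cancels. Collect the known terms of each column as K = Σ(ρt)_known − 3325 × (depth of known layers): K_1 = 50912300 − 3325×18224 = −9682500; K_2 = 73740900 − 3325×(585.9 + 25158) = −11857567.5.
Balance: K_1 − x×(3325 − 1989) = K_2, so x = (K_1 − K_2)/(3325 − 1989) = 2175070/1336 = 1630 m.

1630 m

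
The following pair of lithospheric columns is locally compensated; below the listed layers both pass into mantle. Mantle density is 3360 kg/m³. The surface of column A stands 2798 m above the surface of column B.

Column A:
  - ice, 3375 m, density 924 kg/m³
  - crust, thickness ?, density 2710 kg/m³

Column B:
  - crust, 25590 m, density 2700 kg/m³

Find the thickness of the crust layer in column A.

Take the compensation level at the base of the deeper column (depth z_c below the surface of column A) and equate Σ ρ_i t_i down to z_c; mantle fills any gap and the z_c terms cancel.
Column A: 3375×924 + x×2710 + (z_c − 3375 − x)×3360
Column B: 2798×0 + 25590×2700 + (z_c − 2798 − 25590)×3360
The z_c×3360 term appears on both sides and cancels. Collect the known terms of each column as K = Σ(ρt)_known − 3360 × (depth of known layers): K_A = 3118500 − 3360×3375 = −8221500; K_B = 69093000 − 3360×(2798 + 25590) = −26290680.
Balance: K_A − x×(3360 − 2710) = K_B, so x = (K_A − K_B)/(3360 − 2710) = 18069200/650 = 27800 m.

27800 m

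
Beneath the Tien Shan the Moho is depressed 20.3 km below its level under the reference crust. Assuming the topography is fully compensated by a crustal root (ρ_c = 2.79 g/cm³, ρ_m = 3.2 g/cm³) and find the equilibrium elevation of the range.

For local isostatic compensation: ρ_c h = (ρ_m − ρ_c) r.
h = r (ρ_m − ρ_c) / ρ_c = 20.3 km × (3.2 − 2.79) / 2.79 = 2.98 km.

2.98 km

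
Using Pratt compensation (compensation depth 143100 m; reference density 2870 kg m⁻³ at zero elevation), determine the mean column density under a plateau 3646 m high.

2800 kg m⁻³

Pratt balance: ρ_ref D = ρ (D + h).
ρ = ρ_ref D/(D + h) = 2870 × 143100 m/(143100 m + 3646 m) = 2800 kg m⁻³.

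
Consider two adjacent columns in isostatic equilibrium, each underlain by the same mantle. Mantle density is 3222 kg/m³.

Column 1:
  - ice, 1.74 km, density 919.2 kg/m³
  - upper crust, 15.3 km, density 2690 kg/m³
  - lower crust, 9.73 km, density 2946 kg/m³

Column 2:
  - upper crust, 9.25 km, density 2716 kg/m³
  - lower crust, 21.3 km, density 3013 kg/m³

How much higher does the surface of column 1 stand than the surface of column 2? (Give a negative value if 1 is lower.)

For any compensation level in the mantle, the mantle terms cancel and isostasy reduces to e = (Σt_1 − Σt_2) − (Σ(ρt)_1 − Σ(ρt)_2) / ρ_m.
Σt_1 = 26.77 km; Σt_2 = 30.55 km; Σ(ρt)_1 = 71420.988; Σ(ρt)_2 = 89299.9 (in km·kg/m³).
e = (26.77 − 30.55) − (71420.988 − 89299.9) / 3222 = 1.77 km.

1.77 km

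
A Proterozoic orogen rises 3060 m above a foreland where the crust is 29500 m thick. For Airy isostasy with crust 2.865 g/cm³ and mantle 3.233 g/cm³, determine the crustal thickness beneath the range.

56400 m

Root depth r = h ρ_c / (ρ_m − ρ_c) = 3060 m × 2.865 / 0.368 = 23820 m.
Total thickness = T + h + r = 29500 m + 3060 m + 23820 m = 56400 m.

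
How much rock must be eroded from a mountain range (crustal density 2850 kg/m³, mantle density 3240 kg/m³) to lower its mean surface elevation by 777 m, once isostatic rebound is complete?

Net drop Δ = e − u = e − e ρ_c/ρ_m = e (ρ_m − ρ_c)/ρ_m.
e = Δ ρ_m/(ρ_m − ρ_c) = 777 m × 3240/390 = 6460 m.

6460 m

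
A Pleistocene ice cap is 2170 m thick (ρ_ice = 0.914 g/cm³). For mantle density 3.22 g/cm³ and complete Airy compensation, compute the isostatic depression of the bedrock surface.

616 m

Balancing pressure at the compensation depth: the ice load ρ_ice t is balanced by mantle displaced below, ρ_m s.
s = t ρ_ice / ρ_m = 2170 m × 0.914/3.22 = 616 m.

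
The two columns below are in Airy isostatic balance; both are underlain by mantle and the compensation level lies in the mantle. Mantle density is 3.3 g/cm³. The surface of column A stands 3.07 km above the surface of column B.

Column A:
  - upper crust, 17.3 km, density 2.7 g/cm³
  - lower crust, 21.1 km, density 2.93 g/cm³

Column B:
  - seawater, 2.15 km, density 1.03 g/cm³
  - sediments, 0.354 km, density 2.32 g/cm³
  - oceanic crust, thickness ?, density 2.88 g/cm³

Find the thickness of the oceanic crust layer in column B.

Take the compensation level at the base of the deeper column (depth z_c below the surface of column A) and equate Σ ρ_i t_i down to z_c; mantle fills any gap and the z_c terms cancel.
Column A: 17.3×2.7 + 21.1×2.93 + (z_c − 38.4)×3.3
Column B: 3.07×0 + 2.15×1.03 + 0.354×2.32 + x×2.88 + (z_c − 3.07 − 2.504 − x)×3.3
The z_c×3.3 term appears on both sides and cancels. Collect the known terms of each column as K = Σ(ρt)_known − 3.3 × (depth of known layers): K_A = 108.533 − 3.3×38.4 = −18.187; K_B = 3.03578 − 3.3×(3.07 + 2.504) = −15.35842.
Balance: K_A = K_B − x×(3.3 − 2.88), so x = (K_B − K_A)/(3.3 − 2.88) = 2.82858/0.42 = 6.73 km.

6.73 km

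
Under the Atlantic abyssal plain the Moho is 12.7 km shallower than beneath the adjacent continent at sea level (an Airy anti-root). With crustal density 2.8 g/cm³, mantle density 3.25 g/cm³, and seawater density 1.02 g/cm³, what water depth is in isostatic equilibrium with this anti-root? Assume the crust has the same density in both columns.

Replacing a thickness d of crust by seawater at the top must be balanced by replacing crust with mantle at the base: d (ρ_c − ρ_w) = a (ρ_m − ρ_c).
d = a (ρ_m − ρ_c)/(ρ_c − ρ_w) = 12.7 km × 0.45/1.78 = 3.21 km.

3.21 km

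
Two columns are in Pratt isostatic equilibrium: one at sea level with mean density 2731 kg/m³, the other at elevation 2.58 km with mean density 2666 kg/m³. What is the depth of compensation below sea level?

106 km

ρ_ref D = ρ (D + h) → D (ρ_ref − ρ) = ρ h.
D = ρ h/(ρ_ref − ρ) = 2666 × 2.58 km/(2731 − 2666) = 106 km.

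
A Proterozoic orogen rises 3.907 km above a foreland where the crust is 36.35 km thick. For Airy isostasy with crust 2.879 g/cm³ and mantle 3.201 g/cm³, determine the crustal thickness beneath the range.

75.2 km

Root depth r = h ρ_c / (ρ_m − ρ_c) = 3.907 km × 2.879 / 0.322 = 34.93 km.
Total thickness = T + h + r = 36.35 km + 3.907 km + 34.93 km = 75.2 km.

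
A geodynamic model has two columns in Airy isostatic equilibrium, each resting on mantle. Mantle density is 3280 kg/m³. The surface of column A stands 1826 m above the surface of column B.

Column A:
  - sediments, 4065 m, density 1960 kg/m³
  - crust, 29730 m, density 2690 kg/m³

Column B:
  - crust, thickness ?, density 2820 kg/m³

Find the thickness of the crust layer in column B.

36800 m

Take the compensation level at the base of the deeper column (depth z_c below the surface of column A) and equate Σ ρ_i t_i down to z_c; mantle fills any gap and the z_c terms cancel.
Column A: 4065×1960 + 29730×2690 + (z_c − 33795)×3280
Column B: 1826×0 + x×2820 + (z_c − 1826 − 0 − x)×3280
The z_c×3280 term appears on both sides and cancels. Collect the known terms of each column as K = Σ(ρt)_known − 3280 × (depth of known layers): K_A = 87941100 − 3280×33795 = −22906500; K_B = 0 − 3280×(1826 + 0) = −5989280.
Balance: K_A = K_B − x×(3280 − 2820), so x = (K_B − K_A)/(3280 − 2820) = 16917200/460 = 36800 m.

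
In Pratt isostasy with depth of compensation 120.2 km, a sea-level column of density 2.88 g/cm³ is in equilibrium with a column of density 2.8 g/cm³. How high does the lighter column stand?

3.43 km

ρ_ref D = ρ (D + h) → h = D (ρ_ref − ρ)/ρ.
h = 120.2 km × (2.88 − 2.8)/2.8 = 3.43 km.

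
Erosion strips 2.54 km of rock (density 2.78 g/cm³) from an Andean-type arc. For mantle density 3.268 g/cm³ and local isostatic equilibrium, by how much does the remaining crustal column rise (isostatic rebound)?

2.16 km

Unloading: uplift u = e ρ_c/ρ_m = 2.54 km × 2.78/3.268 = 2.16 km.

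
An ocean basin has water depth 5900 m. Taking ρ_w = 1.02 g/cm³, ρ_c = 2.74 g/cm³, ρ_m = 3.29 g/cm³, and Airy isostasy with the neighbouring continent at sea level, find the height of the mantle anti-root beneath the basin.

Isostatic balance requires: replacing crust with seawater at the top is compensated by replacing crust with mantle at the base: d (ρ_c − ρ_w) = a (ρ_m − ρ_c).
a = d (ρ_c − ρ_w)/(ρ_m − ρ_c) = 5900 m × 1.72/0.55 = 18500 m.

18500 m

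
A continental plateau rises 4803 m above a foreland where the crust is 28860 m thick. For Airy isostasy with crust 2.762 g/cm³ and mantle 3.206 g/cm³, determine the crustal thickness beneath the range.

63500 m

Root depth r = h ρ_c / (ρ_m − ρ_c) = 4803 m × 2.762 / 0.444 = 29880 m.
Total thickness = T + h + r = 28860 m + 4803 m + 29880 m = 63500 m.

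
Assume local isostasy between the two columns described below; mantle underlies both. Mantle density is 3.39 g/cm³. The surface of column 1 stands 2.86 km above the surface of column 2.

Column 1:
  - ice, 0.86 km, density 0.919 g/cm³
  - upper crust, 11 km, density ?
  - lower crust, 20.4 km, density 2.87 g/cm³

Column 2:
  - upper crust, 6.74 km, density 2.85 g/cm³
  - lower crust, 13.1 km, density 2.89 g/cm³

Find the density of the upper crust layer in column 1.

Take the compensation level at the base of the deeper column (depth z_c below the surface of column 1) and equate Σ ρ_i t_i down to z_c; mantle fills any gap and the z_c terms cancel.
Column 1: 0.86×0.919 + 11×ρ + 20.4×2.87 + (z_c − 32.26)×3.39
Column 2: 2.86×0 + 6.74×2.85 + 13.1×2.89 + (z_c − 2.86 − 19.84)×3.39
The z_c×3.39 term appears on both sides and cancels. Collect the known terms of each column as K = Σ(ρt)_known − 3.39 × (depth of known layers): K_1 = 59.33834 − 3.39×32.26 = −50.02306; K_2 = 57.068 − 3.39×(2.86 + 19.84) = −19.885.
Balance: K_1 + 11×ρ = K_2, so ρ = (K_2 − K_1)/11 = 30.1381/11 = 2.74 g/cm³.

2.74 g/cm³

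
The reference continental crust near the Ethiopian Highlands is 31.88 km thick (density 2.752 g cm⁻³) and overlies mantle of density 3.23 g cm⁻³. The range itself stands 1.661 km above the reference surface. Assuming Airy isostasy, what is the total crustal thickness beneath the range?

Root depth r = h ρ_c / (ρ_m − ρ_c) = 1.661 km × 2.752 / 0.478 = 9.563 km.
Total thickness = T + h + r = 31.88 km + 1.661 km + 9.563 km = 43.1 km.

43.1 km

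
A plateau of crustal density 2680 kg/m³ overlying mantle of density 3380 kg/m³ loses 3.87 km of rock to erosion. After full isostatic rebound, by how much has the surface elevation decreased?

0.801 km

Rebound u = e ρ_c/ρ_m = 3.87 km × 2680/3380 = 3.069 km.
Net surface drop = e − u = 3.87 km − 3.069 km = e (ρ_m − ρ_c)/ρ_m = 0.801 km.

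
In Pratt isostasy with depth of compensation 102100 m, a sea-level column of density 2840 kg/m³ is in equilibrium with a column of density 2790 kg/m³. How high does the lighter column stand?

ρ_ref D = ρ (D + h) → h = D (ρ_ref − ρ)/ρ.
h = 102100 m × (2840 − 2790)/2790 = 1830 m.

1830 m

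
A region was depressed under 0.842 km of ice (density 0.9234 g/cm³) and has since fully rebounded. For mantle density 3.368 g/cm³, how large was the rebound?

Removing the load lets mantle flow back in; uplift u satisfies ρ_ice t = ρ_m u.
u = t ρ_ice/ρ_m = 0.842 km × 0.9234/3.368 = 0.231 km.

0.231 km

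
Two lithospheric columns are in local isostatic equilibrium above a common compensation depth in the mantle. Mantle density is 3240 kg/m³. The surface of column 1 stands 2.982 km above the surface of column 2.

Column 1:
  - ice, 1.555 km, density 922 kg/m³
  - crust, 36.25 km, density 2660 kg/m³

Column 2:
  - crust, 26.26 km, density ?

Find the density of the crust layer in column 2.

2670 kg/m³

Take the compensation level at the base of the deeper column (depth z_c below the surface of column 1) and equate Σ ρ_i t_i down to z_c; mantle fills any gap and the z_c terms cancel.
Column 1: 1.555×922 + 36.25×2660 + (z_c − 37.805)×3240
Column 2: 2.982×0 + 26.26×ρ + (z_c − 2.982 − 26.26)×3240
The z_c×3240 term appears on both sides and cancels. Collect the known terms of each column as K = Σ(ρt)_known − 3240 × (depth of known layers): K_1 = 97858.71 − 3240×37.805 = −24629.49; K_2 = 0 − 3240×(2.982 + 26.26) = −94744.08.
Balance: K_1 = K_2 + 26.26×ρ, so ρ = (K_1 − K_2)/26.26 = 70114.6/26.26 = 2670 kg/m³.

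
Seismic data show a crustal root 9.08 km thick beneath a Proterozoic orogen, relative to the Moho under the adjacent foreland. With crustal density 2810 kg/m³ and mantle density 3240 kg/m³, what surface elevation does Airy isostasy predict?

Isostatic balance requires: ρ_c h = (ρ_m − ρ_c) r.
h = r (ρ_m − ρ_c) / ρ_c = 9.08 km × (3240 − 2810) / 2810 = 1.39 km.

1.39 km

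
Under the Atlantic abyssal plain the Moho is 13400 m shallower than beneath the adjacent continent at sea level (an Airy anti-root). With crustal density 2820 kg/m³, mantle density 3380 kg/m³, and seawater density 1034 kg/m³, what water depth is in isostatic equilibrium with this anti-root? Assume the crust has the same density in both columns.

4200 m

Replacing a thickness d of crust by seawater at the top must be balanced by replacing crust with mantle at the base: d (ρ_c − ρ_w) = a (ρ_m − ρ_c).
d = a (ρ_m − ρ_c)/(ρ_c − ρ_w) = 13400 m × 560/1786 = 4200 m.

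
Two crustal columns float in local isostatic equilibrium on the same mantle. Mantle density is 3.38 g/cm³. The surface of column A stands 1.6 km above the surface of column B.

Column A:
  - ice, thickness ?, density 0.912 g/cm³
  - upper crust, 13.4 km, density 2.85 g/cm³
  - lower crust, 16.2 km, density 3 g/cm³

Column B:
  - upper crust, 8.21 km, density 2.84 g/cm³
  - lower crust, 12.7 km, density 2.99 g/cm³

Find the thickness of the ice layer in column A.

Take the compensation level at the base of the deeper column (depth z_c below the surface of column A) and equate Σ ρ_i t_i down to z_c; mantle fills any gap and the z_c terms cancel.
Column A: x×0.912 + 13.4×2.85 + 16.2×3 + (z_c − 29.6 − x)×3.38
Column B: 1.6×0 + 8.21×2.84 + 12.7×2.99 + (z_c − 1.6 − 20.91)×3.38
The z_c×3.38 term appears on both sides and cancels. Collect the known terms of each column as K = Σ(ρt)_known − 3.38 × (depth of known layers): K_A = 86.79 − 3.38×29.6 = −13.258; K_B = 61.2894 − 3.38×(1.6 + 20.91) = −14.7944.
Balance: K_A − x×(3.38 − 0.912) = K_B, so x = (K_A − K_B)/(3.38 − 0.912) = 1.5364/2.468 = 0.623 km.

0.623 km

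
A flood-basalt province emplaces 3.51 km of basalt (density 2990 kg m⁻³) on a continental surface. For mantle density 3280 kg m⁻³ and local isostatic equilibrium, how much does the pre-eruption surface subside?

Subaerial loading: s = t ρ_load / ρ_m.
s = 3.51 km × 2990/3280 = 3.2 km.

3.2 km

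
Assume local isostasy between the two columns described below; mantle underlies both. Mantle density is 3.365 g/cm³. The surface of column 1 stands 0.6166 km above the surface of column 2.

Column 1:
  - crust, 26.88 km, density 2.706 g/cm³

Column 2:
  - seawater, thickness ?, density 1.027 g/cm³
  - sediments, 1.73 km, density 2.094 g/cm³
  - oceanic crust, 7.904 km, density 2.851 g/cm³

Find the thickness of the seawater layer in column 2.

4.01 km

Take the compensation level at the base of the deeper column (depth z_c below the surface of column 1) and equate Σ ρ_i t_i down to z_c; mantle fills any gap and the z_c terms cancel.
Column 1: 26.88×2.706 + (z_c − 26.88)×3.365
Column 2: 0.6166×0 + x×1.027 + 1.73×2.094 + 7.904×2.851 + (z_c − 0.6166 − 9.634 − x)×3.365
The z_c×3.365 term appears on both sides and cancels. Collect the known terms of each column as K = Σ(ρt)_known − 3.365 × (depth of known layers): K_1 = 72.73728 − 3.365×26.88 = −17.71392; K_2 = 26.156924 − 3.365×(0.6166 + 9.634) = −8.336345.
Balance: K_1 = K_2 − x×(3.365 − 1.027), so x = (K_2 − K_1)/(3.365 − 1.027) = 9.37758/2.338 = 4.01 km.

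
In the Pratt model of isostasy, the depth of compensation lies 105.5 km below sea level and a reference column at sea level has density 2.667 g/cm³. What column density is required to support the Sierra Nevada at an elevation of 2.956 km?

Pratt balance: ρ_ref D = ρ (D + h).
ρ = ρ_ref D/(D + h) = 2.667 × 105.5 km/(105.5 km + 2.956 km) = 2.59 g/cm³.

2.59 g/cm³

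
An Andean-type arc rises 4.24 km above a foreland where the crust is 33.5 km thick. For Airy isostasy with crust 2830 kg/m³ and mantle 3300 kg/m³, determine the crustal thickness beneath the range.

63.3 km

Root depth r = h ρ_c / (ρ_m − ρ_c) = 4.24 km × 2830 / 470 = 25.53 km.
Total thickness = T + h + r = 33.5 km + 4.24 km + 25.53 km = 63.3 km.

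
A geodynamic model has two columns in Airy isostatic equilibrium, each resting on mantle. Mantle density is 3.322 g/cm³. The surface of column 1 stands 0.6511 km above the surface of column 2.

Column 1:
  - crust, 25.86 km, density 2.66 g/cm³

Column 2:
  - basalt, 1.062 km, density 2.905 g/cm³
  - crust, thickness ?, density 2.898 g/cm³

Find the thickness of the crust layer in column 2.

34.2 km

Take the compensation level at the base of the deeper column (depth z_c below the surface of column 1) and equate Σ ρ_i t_i down to z_c; mantle fills any gap and the z_c terms cancel.
Column 1: 25.86×2.66 + (z_c − 25.86)×3.322
Column 2: 0.6511×0 + 1.062×2.905 + x×2.898 + (z_c − 0.6511 − 1.062 − x)×3.322
The z_c×3.322 term appears on both sides and cancels. Collect the known terms of each column as K = Σ(ρt)_known − 3.322 × (depth of known layers): K_1 = 68.7876 − 3.322×25.86 = −17.11932; K_2 = 3.08511 − 3.322×(0.6511 + 1.062) = −2.6058082.
Balance: K_1 = K_2 − x×(3.322 − 2.898), so x = (K_2 − K_1)/(3.322 − 2.898) = 14.5135/0.424 = 34.2 km.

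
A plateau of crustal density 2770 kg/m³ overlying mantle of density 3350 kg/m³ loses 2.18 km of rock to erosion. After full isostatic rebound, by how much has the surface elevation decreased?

Rebound u = e ρ_c/ρ_m = 2.18 km × 2770/3350 = 1.803 km.
Net surface drop = e − u = 2.18 km − 1.803 km = e (ρ_m − ρ_c)/ρ_m = 0.377 km.

0.377 km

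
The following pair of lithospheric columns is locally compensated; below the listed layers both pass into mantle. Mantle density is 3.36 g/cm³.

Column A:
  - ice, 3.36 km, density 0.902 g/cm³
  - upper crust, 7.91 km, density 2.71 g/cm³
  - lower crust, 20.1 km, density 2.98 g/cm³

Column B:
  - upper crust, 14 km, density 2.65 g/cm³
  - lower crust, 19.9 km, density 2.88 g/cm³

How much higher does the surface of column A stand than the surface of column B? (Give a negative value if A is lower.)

For any compensation level in the mantle, the mantle terms cancel and isostasy reduces to e = (Σt_A − Σt_B) − (Σ(ρt)_A − Σ(ρt)_B) / ρ_m.
Σt_A = 31.37 km; Σt_B = 33.9 km; Σ(ρt)_A = 84.36482; Σ(ρt)_B = 94.412 (in km·g/cm³).
e = (31.37 − 33.9) − (84.36482 − 94.412) / 3.36 = 0.46 km.

0.46 km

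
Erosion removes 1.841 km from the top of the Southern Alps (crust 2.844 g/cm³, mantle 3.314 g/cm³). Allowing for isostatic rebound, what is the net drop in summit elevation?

0.261 km

Rebound u = e ρ_c/ρ_m = 1.841 km × 2.844/3.314 = 1.58 km.
Net surface drop = e − u = 1.841 km − 1.58 km = e (ρ_m − ρ_c)/ρ_m = 0.261 km.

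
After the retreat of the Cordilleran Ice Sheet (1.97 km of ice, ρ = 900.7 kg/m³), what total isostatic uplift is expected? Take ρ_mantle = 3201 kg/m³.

0.554 km

Removing the load lets mantle flow back in; uplift u satisfies ρ_ice t = ρ_m u.
u = t ρ_ice/ρ_m = 1.97 km × 900.7/3201 = 0.554 km.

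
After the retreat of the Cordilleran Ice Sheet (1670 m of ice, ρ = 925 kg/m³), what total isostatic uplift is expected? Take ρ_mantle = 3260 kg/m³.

474 m

Removing the load lets mantle flow back in; uplift u satisfies ρ_ice t = ρ_m u.
u = t ρ_ice/ρ_m = 1670 m × 925/3260 = 474 m.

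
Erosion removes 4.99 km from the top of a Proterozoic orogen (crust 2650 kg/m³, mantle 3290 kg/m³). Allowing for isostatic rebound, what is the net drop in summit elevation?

Rebound u = e ρ_c/ρ_m = 4.99 km × 2650/3290 = 4.019 km.
Net surface drop = e − u = 4.99 km − 4.019 km = e (ρ_m − ρ_c)/ρ_m = 0.971 km.

0.971 km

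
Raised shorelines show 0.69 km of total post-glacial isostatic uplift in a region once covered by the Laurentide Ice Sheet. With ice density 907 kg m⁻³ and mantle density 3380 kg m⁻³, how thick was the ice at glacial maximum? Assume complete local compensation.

u = t ρ_ice/ρ_m → t = u ρ_m/ρ_ice = 0.69 km × 3380/907 = 2.57 km.

2.57 km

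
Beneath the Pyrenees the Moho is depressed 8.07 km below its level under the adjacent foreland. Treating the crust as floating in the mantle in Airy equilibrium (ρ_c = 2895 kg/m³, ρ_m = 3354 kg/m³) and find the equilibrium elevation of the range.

In Airy isostatic equilibrium: ρ_c h = (ρ_m − ρ_c) r.
h = r (ρ_m − ρ_c) / ρ_c = 8.07 km × (3354 − 2895) / 2895 = 1.28 km.

1.28 km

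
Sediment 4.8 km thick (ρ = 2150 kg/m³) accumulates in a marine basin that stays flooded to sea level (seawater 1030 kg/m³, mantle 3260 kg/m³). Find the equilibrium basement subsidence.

Submarine loading: the sediment displaces seawater, and the subsidence is in turn flooded, so s (ρ_m − ρ_w) = t (ρ_sed − ρ_w).
s = 4.8 km × (2150 − 1030) / (3260 − 1030) = 2.41 km.

2.41 km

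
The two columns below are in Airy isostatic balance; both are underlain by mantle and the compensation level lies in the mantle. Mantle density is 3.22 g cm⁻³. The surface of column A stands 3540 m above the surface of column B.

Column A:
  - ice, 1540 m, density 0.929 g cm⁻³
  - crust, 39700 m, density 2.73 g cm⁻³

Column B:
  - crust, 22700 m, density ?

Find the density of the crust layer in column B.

2.71 g cm⁻³

Take the compensation level at the base of the deeper column (depth z_c below the surface of column A) and equate Σ ρ_i t_i down to z_c; mantle fills any gap and the z_c terms cancel.
Column A: 1540×0.929 + 39700×2.73 + (z_c − 41240)×3.22
Column B: 3540×0 + 22700×ρ + (z_c − 3540 − 22700)×3.22
The z_c×3.22 term appears on both sides and cancels. Collect the known terms of each column as K = Σ(ρt)_known − 3.22 × (depth of known layers): K_A = 109811.66 − 3.22×41240 = −22981.14; K_B = 0 − 3.22×(3540 + 22700) = −84492.8.
Balance: K_A = K_B + 22700×ρ, so ρ = (K_A − K_B)/22700 = 61511.7/22700 = 2.71 g cm⁻³.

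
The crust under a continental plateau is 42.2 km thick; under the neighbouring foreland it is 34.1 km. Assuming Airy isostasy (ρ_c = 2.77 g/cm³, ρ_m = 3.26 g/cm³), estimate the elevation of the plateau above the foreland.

1.22 km

Excess crust Δ = 42.2 km − 34.1 km = 8.1 km, split between elevation h and root r with h + r = Δ.
Airy balance ρ_c h = (ρ_m − ρ_c) r gives r = h ρ_c/(ρ_m − ρ_c), so h (1 + ρ_c/(ρ_m − ρ_c)) = Δ, i.e. h = Δ (ρ_m − ρ_c)/ρ_m.
h = 8.1 km × 0.49/3.26 = 1.22 km.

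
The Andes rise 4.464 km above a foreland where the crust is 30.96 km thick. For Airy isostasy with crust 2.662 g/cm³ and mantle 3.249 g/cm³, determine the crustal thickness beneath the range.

55.7 km

Root depth r = h ρ_c / (ρ_m − ρ_c) = 4.464 km × 2.662 / 0.587 = 20.24 km.
Total thickness = T + h + r = 30.96 km + 4.464 km + 20.24 km = 55.7 km.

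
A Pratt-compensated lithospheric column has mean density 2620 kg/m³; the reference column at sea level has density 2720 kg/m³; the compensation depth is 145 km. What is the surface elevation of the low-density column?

5.53 km

ρ_ref D = ρ (D + h) → h = D (ρ_ref − ρ)/ρ.
h = 145 km × (2720 − 2620)/2620 = 5.53 km.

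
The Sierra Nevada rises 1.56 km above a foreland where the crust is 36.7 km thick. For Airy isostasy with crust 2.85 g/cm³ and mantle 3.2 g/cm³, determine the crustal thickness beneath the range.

Root depth r = h ρ_c / (ρ_m − ρ_c) = 1.56 km × 2.85 / 0.35 = 12.7 km.
Total thickness = T + h + r = 36.7 km + 1.56 km + 12.7 km = 51 km.

51 km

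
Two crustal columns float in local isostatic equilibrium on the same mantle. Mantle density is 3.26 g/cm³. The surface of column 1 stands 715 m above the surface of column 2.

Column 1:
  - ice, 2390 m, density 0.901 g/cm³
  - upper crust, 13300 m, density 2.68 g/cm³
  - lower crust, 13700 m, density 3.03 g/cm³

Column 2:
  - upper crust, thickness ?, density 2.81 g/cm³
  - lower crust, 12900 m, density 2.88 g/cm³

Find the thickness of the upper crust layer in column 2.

Take the compensation level at the base of the deeper column (depth z_c below the surface of column 1) and equate Σ ρ_i t_i down to z_c; mantle fills any gap and the z_c terms cancel.
Column 1: 2390×0.901 + 13300×2.68 + 13700×3.03 + (z_c − 29390)×3.26
Column 2: 715×0 + x×2.81 + 12900×2.88 + (z_c − 715 − 12900 − x)×3.26
The z_c×3.26 term appears on both sides and cancels. Collect the known terms of each column as K = Σ(ρt)_known − 3.26 × (depth of known layers): K_1 = 79308.39 − 3.26×29390 = −16503.01; K_2 = 37152 − 3.26×(715 + 12900) = −7232.9.
Balance: K_1 = K_2 − x×(3.26 − 2.81), so x = (K_2 − K_1)/(3.26 − 2.81) = 9270.11/0.45 = 20600 m.

20600 m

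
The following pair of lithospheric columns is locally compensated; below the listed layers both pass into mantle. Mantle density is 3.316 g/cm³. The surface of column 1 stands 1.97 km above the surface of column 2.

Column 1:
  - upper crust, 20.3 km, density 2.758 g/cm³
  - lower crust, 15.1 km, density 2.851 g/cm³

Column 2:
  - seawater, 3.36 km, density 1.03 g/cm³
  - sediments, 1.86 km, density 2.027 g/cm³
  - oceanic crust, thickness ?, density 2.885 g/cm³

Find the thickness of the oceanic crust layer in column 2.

Take the compensation level at the base of the deeper column (depth z_c below the surface of column 1) and equate Σ ρ_i t_i down to z_c; mantle fills any gap and the z_c terms cancel.
Column 1: 20.3×2.758 + 15.1×2.851 + (z_c − 35.4)×3.316
Column 2: 1.97×0 + 3.36×1.03 + 1.86×2.027 + x×2.885 + (z_c − 1.97 − 5.22 − x)×3.316
The z_c×3.316 term appears on both sides and cancels. Collect the known terms of each column as K = Σ(ρt)_known − 3.316 × (depth of known layers): K_1 = 99.0375 − 3.316×35.4 = −18.3489; K_2 = 7.23102 − 3.316×(1.97 + 5.22) = −16.61102.
Balance: K_1 = K_2 − x×(3.316 − 2.885), so x = (K_2 − K_1)/(3.316 − 2.885) = 1.73788/0.431 = 4.03 km.

4.03 km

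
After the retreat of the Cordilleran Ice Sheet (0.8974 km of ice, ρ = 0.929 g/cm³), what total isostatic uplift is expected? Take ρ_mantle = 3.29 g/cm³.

0.253 km

Removing the load lets mantle flow back in; uplift u satisfies ρ_ice t = ρ_m u.
u = t ρ_ice/ρ_m = 0.8974 km × 0.929/3.29 = 0.253 km.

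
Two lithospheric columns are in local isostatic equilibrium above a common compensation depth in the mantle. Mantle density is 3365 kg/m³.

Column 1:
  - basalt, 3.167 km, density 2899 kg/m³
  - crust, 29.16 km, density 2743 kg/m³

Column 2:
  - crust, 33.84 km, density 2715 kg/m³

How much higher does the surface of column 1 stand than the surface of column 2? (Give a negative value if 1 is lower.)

For any compensation level in the mantle, the mantle terms cancel and isostasy reduces to e = (Σt_1 − Σt_2) − (Σ(ρt)_1 − Σ(ρt)_2) / ρ_m.
Σt_1 = 32.327 km; Σt_2 = 33.84 km; Σ(ρt)_1 = 89167.013; Σ(ρt)_2 = 91875.6 (in km·kg/m³).
e = (32.327 − 33.84) − (89167.013 − 91875.6) / 3365 = −0.708 km.

−0.708 km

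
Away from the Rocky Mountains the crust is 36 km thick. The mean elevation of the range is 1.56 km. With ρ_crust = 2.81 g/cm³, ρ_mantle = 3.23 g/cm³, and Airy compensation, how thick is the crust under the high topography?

48 km

Root depth r = h ρ_c / (ρ_m − ρ_c) = 1.56 km × 2.81 / 0.42 = 10.44 km.
Total thickness = T + h + r = 36 km + 1.56 km + 10.44 km = 48 km.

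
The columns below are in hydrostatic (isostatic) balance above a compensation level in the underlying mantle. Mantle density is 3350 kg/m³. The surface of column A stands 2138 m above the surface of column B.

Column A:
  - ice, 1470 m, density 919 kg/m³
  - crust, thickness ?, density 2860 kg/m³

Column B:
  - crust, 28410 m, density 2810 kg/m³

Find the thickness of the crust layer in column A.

Take the compensation level at the base of the deeper column (depth z_c below the surface of column A) and equate Σ ρ_i t_i down to z_c; mantle fills any gap and the z_c terms cancel.
Column A: 1470×919 + x×2860 + (z_c − 1470 − x)×3350
Column B: 2138×0 + 28410×2810 + (z_c − 2138 − 28410)×3350
The z_c×3350 term appears on both sides and cancels. Collect the known terms of each column as K = Σ(ρt)_known − 3350 × (depth of known layers): K_A = 1350930 − 3350×1470 = −3573570; K_B = 79832100 − 3350×(2138 + 28410) = −22503700.
Balance: K_A − x×(3350 − 2860) = K_B, so x = (K_A − K_B)/(3350 − 2860) = 18930100/490 = 38600 m.

38600 m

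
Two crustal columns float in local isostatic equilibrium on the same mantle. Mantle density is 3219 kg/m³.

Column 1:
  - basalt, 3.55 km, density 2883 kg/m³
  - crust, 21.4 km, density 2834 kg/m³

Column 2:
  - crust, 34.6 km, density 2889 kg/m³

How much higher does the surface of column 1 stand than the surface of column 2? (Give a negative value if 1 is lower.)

For any compensation level in the mantle, the mantle terms cancel and isostasy reduces to e = (Σt_1 − Σt_2) − (Σ(ρt)_1 − Σ(ρt)_2) / ρ_m.
Σt_1 = 24.95 km; Σt_2 = 34.6 km; Σ(ρt)_1 = 70882.25; Σ(ρt)_2 = 99959.4 (in km·kg/m³).
e = (24.95 − 34.6) − (70882.25 − 99959.4) / 3219 = −0.617 km.

−0.617 km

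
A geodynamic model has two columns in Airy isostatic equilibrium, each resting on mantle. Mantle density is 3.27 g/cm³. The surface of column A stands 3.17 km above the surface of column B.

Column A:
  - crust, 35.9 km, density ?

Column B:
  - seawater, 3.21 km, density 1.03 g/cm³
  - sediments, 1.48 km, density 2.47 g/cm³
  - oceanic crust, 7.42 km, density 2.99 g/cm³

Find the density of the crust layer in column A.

2.69 g/cm³

Take the compensation level at the base of the deeper column (depth z_c below the surface of column A) and equate Σ ρ_i t_i down to z_c; mantle fills any gap and the z_c terms cancel.
Column A: 35.9×ρ + (z_c − 35.9)×3.27
Column B: 3.17×0 + 3.21×1.03 + 1.48×2.47 + 7.42×2.99 + (z_c − 3.17 − 12.11)×3.27
The z_c×3.27 term appears on both sides and cancels. Collect the known terms of each column as K = Σ(ρt)_known − 3.27 × (depth of known layers): K_A = 0 − 3.27×35.9 = −117.393; K_B = 29.1477 − 3.27×(3.17 + 12.11) = −20.8179.
Balance: K_A + 35.9×ρ = K_B, so ρ = (K_B − K_A)/35.9 = 96.5751/35.9 = 2.69 g/cm³.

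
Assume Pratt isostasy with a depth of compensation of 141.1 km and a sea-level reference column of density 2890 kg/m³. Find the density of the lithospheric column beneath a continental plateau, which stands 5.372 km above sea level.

2780 kg/m³

Pratt balance: ρ_ref D = ρ (D + h).
ρ = ρ_ref D/(D + h) = 2890 × 141.1 km/(141.1 km + 5.372 km) = 2780 kg/m³.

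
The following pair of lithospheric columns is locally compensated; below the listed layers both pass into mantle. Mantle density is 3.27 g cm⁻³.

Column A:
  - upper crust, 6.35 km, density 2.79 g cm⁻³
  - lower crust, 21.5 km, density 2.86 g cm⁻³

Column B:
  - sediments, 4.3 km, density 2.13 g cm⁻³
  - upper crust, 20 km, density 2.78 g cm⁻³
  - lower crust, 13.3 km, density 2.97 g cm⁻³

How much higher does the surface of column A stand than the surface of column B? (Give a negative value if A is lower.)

For any compensation level in the mantle, the mantle terms cancel and isostasy reduces to e = (Σt_A − Σt_B) − (Σ(ρt)_A − Σ(ρt)_B) / ρ_m.
Σt_A = 27.85 km; Σt_B = 37.6 km; Σ(ρt)_A = 79.2065; Σ(ρt)_B = 104.26 (in km·g cm⁻³).
e = (27.85 − 37.6) − (79.2065 − 104.26) / 3.27 = −2.09 km.

−2.09 km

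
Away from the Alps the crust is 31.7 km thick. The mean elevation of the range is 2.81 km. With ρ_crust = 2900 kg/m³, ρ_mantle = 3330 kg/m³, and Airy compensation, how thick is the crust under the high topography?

53.5 km

Root depth r = h ρ_c / (ρ_m − ρ_c) = 2.81 km × 2900 / 430 = 18.95 km.
Total thickness = T + h + r = 31.7 km + 2.81 km + 18.95 km = 53.5 km.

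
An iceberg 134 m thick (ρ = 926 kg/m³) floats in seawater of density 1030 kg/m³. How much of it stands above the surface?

Floating equilibrium: submerged depth d = t ρ_obj/ρ_fluid = 134 m × 926/1030 = 120.5 m.
Freeboard = t − d = 134 m − 120.5 m = 13.5 m.

13.5 m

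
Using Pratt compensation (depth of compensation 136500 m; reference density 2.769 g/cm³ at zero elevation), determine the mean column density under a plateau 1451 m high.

2.74 g/cm³

Pratt balance: ρ_ref D = ρ (D + h).
ρ = ρ_ref D/(D + h) = 2.769 × 136500 m/(136500 m + 1451 m) = 2.74 g/cm³.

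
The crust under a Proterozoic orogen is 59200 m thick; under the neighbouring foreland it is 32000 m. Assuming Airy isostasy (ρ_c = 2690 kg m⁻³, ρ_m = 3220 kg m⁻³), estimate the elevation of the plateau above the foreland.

4480 m

Excess crust Δ = 59200 m − 32000 m = 27200 m, split between elevation h and root r with h + r = Δ.
Airy balance ρ_c h = (ρ_m − ρ_c) r gives r = h ρ_c/(ρ_m − ρ_c), so h (1 + ρ_c/(ρ_m − ρ_c)) = Δ, i.e. h = Δ (ρ_m − ρ_c)/ρ_m.
h = 27200 m × 530/3220 = 4480 m.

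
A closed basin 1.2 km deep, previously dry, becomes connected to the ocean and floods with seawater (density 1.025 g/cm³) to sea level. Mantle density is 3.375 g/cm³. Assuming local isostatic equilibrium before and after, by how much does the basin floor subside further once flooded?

0.523 km

After flooding the water column is d + s deep. Its weight must equal the weight of mantle displaced by the extra subsidence s: (d + s) ρ_w = s ρ_m.
s = d ρ_w / (ρ_m − ρ_w) = 1.2 km × 1.025/(3.375 − 1.025) = 0.523 km.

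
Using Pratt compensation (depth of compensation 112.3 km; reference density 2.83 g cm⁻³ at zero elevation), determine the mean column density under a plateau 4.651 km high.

Pratt balance: ρ_ref D = ρ (D + h).
ρ = ρ_ref D/(D + h) = 2.83 × 112.3 km/(112.3 km + 4.651 km) = 2.72 g cm⁻³.

2.72 g cm⁻³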